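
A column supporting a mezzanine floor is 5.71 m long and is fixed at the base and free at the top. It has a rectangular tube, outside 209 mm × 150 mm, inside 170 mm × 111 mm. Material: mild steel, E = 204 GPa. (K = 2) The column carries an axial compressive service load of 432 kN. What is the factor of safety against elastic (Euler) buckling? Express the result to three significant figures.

Weak-axis I_min = (h_o·b_o³ − h_i·b_i³)/12 with b_o = 150, b_i = 111.0 mm (shorter outer/inner sides).
I_min = (209×150³ − 170.0×111.0³)/12 = 3.941×10^7 mm⁴
I = 3.941×10^7 mm⁴ = 3.941×10^-5 m⁴
Effective length L_e = K·L = 2 × 5.71 = 11.42 m
P_cr = π²EI / L_e² = π² × 204×10⁹ × 3.941×10^-5 / 11.42² = 6.084×10^5 N
Factor of safety n = P_cr / P = 608.37 / 432 = 1.41

n ≈ 1.41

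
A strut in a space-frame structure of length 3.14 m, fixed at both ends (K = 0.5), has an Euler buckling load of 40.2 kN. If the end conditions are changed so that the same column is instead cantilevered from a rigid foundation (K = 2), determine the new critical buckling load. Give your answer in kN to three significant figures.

P_cr ∝ 1/K², so P_cr,new = P_cr,old × (K_old/K_new)² = 40.2 × (0.5/2)²
= 40.2 × 0.06250 = 2.51 kN

P_cr ≈ 2.51 kN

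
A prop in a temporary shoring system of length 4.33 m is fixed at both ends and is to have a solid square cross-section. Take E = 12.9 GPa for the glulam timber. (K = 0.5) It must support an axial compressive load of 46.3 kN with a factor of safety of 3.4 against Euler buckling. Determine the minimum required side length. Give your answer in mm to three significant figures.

a ≈ 91.3 mm

Required P_cr = n·P = 3.4 × 46.3 = 157.4 kN
L_e = K·L = 0.5 × 4.33 = 2.165 m
Required I = P_cr·L_e²/(π²E) = 1.574×10^5 × 2.165² / (π² × 1.29×10^10) = 5.795×10^-6 m⁴
I_req = 5.795×10^6 mm⁴
Solid square: I = a⁴/12  ⇒  a = (12I)^(1/4) = (12×5.795×10^6)^(1/4) = 91.3 mm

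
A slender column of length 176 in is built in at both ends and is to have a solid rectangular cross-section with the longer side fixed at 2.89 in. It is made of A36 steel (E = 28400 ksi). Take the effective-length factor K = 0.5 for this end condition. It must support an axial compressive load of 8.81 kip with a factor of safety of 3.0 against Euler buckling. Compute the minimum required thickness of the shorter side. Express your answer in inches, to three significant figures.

Required P_cr = n·P = 3.0 × 8.81 = 26.43 kip
L_e = K·L = 0.5 × 176 = 88.00 in
Required I = P_cr·L_e²/(π²E) = 2.643×10^4 × 88.00² / (π² × 2.84×10^7) = 0.7302 in⁴
Rectangle, weak axis: I_min = h·b³/12 with h = 2.89 in fixed  ⇒  b = (12I/h)^(1/3) = 1.45 in

b ≈ 1.45 in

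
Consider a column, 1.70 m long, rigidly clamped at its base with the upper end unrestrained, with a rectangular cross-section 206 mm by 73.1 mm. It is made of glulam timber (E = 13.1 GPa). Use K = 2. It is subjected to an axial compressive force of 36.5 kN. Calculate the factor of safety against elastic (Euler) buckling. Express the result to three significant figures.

Buckling occurs about the weak axis: I_min = h·b³/12 with b = 73.1 mm (the shorter side).
I_min = 206×73.1³/12 = 6.706×10^6 mm⁴
I = 6.706×10^6 mm⁴ = 6.706×10^-6 m⁴
Effective length L_e = K·L = 2 × 1.70 = 3.400 m
P_cr = π²EI / L_e² = π² × 13.1×10⁹ × 6.706×10^-6 / 3.400² = 7.500×10^4 N
Factor of safety n = P_cr / P = 74.998 / 36.5 = 2.05

n ≈ 2.05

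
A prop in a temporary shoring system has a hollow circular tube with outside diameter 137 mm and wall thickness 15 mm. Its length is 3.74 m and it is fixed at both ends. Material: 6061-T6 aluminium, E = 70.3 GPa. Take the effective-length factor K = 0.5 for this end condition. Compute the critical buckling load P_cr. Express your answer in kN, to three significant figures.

P_cr ≈ 2150 kN

Inner diameter d_i = 137 − 2×15 = 107.0 mm
I = π(d_o⁴ − d_i⁴)/64 = π(137⁴ − 107.0⁴)/64 = 1.086×10^7 mm⁴
I = 1.086×10^7 mm⁴ = 1.086×10^-5 m⁴
Effective length L_e = K·L = 0.5 × 3.74 = 1.870 m
P_cr = π²EI / L_e² = π² × 70.3×10⁹ × 1.086×10^-5 / 1.870² = 2.154×10^6 N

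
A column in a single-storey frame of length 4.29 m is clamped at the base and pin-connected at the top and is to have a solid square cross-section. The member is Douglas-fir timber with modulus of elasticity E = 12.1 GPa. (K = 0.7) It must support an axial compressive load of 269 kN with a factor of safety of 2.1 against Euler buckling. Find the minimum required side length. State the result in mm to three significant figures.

a ≈ 150 mm

Required P_cr = n·P = 2.1 × 269 = 564.9 kN
L_e = K·L = 0.7 × 4.29 = 3.003 m
Required I = P_cr·L_e²/(π²E) = 5.649×10^5 × 3.003² / (π² × 1.21×10^10) = 4.266×10^-5 m⁴
I_req = 4.266×10^7 mm⁴
Solid square: I = a⁴/12  ⇒  a = (12I)^(1/4) = (12×4.266×10^7)^(1/4) = 150 mm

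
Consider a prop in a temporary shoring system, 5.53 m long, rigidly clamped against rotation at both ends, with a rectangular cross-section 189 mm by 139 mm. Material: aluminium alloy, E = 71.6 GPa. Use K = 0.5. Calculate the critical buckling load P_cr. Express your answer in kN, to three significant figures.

Buckling occurs about the weak axis: I_min = h·b³/12 with b = 139 mm (the shorter side).
I_min = 189×139³/12 = 4.230×10^7 mm⁴
I = 4.230×10^7 mm⁴ = 4.230×10^-5 m⁴
Effective length L_e = K·L = 0.5 × 5.53 = 2.765 m
P_cr = π²EI / L_e² = π² × 71.6×10⁹ × 4.230×10^-5 / 2.765² = 3.910×10^6 N

P_cr ≈ 3910 kN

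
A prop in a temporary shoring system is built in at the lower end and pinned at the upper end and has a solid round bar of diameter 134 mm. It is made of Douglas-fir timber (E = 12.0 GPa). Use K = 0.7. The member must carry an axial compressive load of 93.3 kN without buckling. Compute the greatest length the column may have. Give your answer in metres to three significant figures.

I = πd⁴/64 = π×134⁴/64 = 1.583×10^7 mm⁴
I = 1.583×10^-5 m⁴
At the buckling limit P_cr = P = 9.330×10^4 N
From P_cr = π²EI/(K·L)²:  L = (1/K)·√(π²EI/P_cr) = (1/0.7)·√(π²×1.20×10^10×1.583×10^-5/9.330×10^4)
L = 6.40 m

L_max ≈ 6.40 m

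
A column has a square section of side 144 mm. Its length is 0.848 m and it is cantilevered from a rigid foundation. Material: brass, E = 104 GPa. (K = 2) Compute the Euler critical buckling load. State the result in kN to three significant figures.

P_cr ≈ 12800 kN

I = a⁴/12 = 144⁴/12 = 3.583×10^7 mm⁴
I = 3.583×10^7 mm⁴ = 3.583×10^-5 m⁴
Effective length L_e = K·L = 2 × 0.848 = 1.696 m
P_cr = π²EI / L_e² = π² × 104×10⁹ × 3.583×10^-5 / 1.696² = 1.279×10^7 N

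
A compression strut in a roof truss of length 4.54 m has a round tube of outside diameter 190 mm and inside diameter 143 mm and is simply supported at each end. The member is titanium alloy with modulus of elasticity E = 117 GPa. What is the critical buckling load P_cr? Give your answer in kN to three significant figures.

d_o = 190 mm, d_i = 143 mm
I = π(d_o⁴ − d_i⁴)/64 = π(190⁴ − 143.0⁴)/64 = 4.344×10^7 mm⁴
I = 4.344×10^7 mm⁴ = 4.344×10^-5 m⁴
Effective length L_e = K·L = 1 × 4.54 = 4.540 m
P_cr = π²EI / L_e² = π² × 117×10⁹ × 4.344×10^-5 / 4.540² = 2.434×10^6 N

P_cr ≈ 2430 kN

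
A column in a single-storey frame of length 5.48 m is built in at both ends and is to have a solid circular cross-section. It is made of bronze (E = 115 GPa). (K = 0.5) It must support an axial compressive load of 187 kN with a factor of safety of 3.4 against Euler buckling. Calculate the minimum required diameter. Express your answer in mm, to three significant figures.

Required P_cr = n·P = 3.4 × 187 = 635.8 kN
L_e = K·L = 0.5 × 5.48 = 2.740 m
Required I = P_cr·L_e²/(π²E) = 6.358×10^5 × 2.740² / (π² × 1.15×10^11) = 4.206×10^-6 m⁴
I_req = 4.206×10^6 mm⁴
Solid circle: I = πd⁴/64  ⇒  d = (64I/π)^(1/4) = (64×4.206×10^6/π)^(1/4) = 96.2 mm

d ≈ 96.2 mm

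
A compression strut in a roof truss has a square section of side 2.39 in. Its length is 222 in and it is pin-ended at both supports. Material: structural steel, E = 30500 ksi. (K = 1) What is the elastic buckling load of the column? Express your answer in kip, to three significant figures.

I = a⁴/12 = 2.39⁴/12 = 2.719 in⁴
Effective length L_e = K·L = 1 × 222 = 222.0 in
P_cr = π²EI / L_e² = π² × 30500×10³ × 2.719 / 222.0² = 1.661×10^4 lb

P_cr ≈ 16.6 kip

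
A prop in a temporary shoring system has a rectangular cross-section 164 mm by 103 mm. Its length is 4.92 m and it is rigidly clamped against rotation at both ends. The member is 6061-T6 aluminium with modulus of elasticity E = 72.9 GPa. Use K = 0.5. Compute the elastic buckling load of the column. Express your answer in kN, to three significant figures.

P_cr ≈ 1780 kN

Buckling occurs about the weak axis: I_min = h·b³/12 with b = 103 mm (the shorter side).
I_min = 164×103³/12 = 1.493×10^7 mm⁴
I = 1.493×10^7 mm⁴ = 1.493×10^-5 m⁴
Effective length L_e = K·L = 0.5 × 4.92 = 2.460 m
P_cr = π²EI / L_e² = π² × 72.9×10⁹ × 1.493×10^-5 / 2.460² = 1.776×10^6 N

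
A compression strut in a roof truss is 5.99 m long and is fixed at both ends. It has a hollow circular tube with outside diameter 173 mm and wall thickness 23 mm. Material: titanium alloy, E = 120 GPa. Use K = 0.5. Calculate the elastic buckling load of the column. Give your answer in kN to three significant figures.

P_cr ≈ 4120 kN

Inner diameter d_i = 173 − 2×23 = 127.0 mm
I = π(d_o⁴ − d_i⁴)/64 = π(173⁴ − 127.0⁴)/64 = 3.120×10^7 mm⁴
I = 3.120×10^7 mm⁴ = 3.120×10^-5 m⁴
Effective length L_e = K·L = 0.5 × 5.99 = 2.995 m
P_cr = π²EI / L_e² = π² × 120×10⁹ × 3.120×10^-5 / 2.995² = 4.119×10^6 N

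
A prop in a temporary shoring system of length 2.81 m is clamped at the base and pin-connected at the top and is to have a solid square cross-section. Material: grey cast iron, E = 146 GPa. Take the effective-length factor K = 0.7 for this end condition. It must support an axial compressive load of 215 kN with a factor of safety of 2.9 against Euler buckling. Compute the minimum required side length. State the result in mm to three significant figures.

Required P_cr = n·P = 2.9 × 215 = 623.5 kN
L_e = K·L = 0.7 × 2.81 = 1.967 m
Required I = P_cr·L_e²/(π²E) = 6.235×10^5 × 1.967² / (π² × 1.46×10^11) = 1.674×10^-6 m⁴
I_req = 1.674×10^6 mm⁴
Solid square: I = a⁴/12  ⇒  a = (12I)^(1/4) = (12×1.674×10^6)^(1/4) = 66.9 mm

a ≈ 66.9 mm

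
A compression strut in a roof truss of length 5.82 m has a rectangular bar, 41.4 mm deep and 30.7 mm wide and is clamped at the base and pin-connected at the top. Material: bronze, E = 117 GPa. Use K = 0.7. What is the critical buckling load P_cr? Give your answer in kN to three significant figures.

Buckling occurs about the weak axis: I_min = h·b³/12 with b = 30.7 mm (the shorter side).
I_min = 41.4×30.7³/12 = 9.982×10^4 mm⁴
I = 9.982×10^4 mm⁴ = 9.982×10^-8 m⁴
Effective length L_e = K·L = 0.7 × 5.82 = 4.074 m
P_cr = π²EI / L_e² = π² × 117×10⁹ × 9.982×10^-8 / 4.074² = 6.945×10^3 N

P_cr ≈ 6.95 kN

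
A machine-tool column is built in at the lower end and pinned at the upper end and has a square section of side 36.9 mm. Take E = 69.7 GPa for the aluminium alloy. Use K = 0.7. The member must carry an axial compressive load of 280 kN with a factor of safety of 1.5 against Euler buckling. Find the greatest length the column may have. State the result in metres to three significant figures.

I = a⁴/12 = 36.9⁴/12 = 1.545×10^5 mm⁴
I = 1.545×10^-7 m⁴
Required critical load P_cr = n·P = 1.5 × 280 = 420.0 kN = 4.200×10^5 N
From P_cr = π²EI/(K·L)²:  L = (1/K)·√(π²EI/P_cr) = (1/0.7)·√(π²×6.97×10^10×1.545×10^-7/4.200×10^5)
L = 0.719 m

L_max ≈ 0.719 m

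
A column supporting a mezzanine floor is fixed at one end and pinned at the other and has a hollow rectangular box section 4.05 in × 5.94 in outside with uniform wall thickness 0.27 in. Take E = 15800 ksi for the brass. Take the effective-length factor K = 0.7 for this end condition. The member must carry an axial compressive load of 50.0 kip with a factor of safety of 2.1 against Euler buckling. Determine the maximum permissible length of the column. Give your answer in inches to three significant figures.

Inner dimensions: h_i = 5.94 − 2×0.27 = 5.400 in, b_i = 4.05 − 2×0.27 = 3.510 in
Weak-axis I_min = (h_o·b_o³ − h_i·b_i³)/12 with b_o = 4.05, b_i = 3.510 in (shorter outer/inner sides).
I_min = (5.94×4.05³ − 5.400×3.510³)/12 = 13.42 in⁴
Required critical load P_cr = n·P = 2.1 × 50.0 = 105.0 kip = 1.050×10^5 lb
From P_cr = π²EI/(K·L)²:  L = (1/K)·√(π²EI/P_cr) = (1/0.7)·√(π²×1.58×10^7×13.42/1.050×10^5)
L = 202 in

L_max ≈ 202 in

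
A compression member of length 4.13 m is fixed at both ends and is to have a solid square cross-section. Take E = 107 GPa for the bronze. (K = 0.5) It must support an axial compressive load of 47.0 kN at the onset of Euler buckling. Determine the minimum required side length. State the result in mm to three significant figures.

L_e = K·L = 0.5 × 4.13 = 2.065 m
Required I = P_cr·L_e²/(π²E) = 4.700×10^4 × 2.065² / (π² × 1.07×10^11) = 1.898×10^-7 m⁴
I_req = 1.898×10^5 mm⁴
Solid square: I = a⁴/12  ⇒  a = (12I)^(1/4) = (12×1.898×10^5)^(1/4) = 38.8 mm

a ≈ 38.8 mm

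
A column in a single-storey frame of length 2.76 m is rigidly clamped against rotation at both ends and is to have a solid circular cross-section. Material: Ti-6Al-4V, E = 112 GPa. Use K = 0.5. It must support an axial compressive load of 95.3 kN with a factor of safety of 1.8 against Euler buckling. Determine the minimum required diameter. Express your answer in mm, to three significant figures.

Required P_cr = n·P = 1.8 × 95.3 = 171.5 kN
L_e = K·L = 0.5 × 2.76 = 1.380 m
Required I = P_cr·L_e²/(π²E) = 1.715×10^5 × 1.380² / (π² × 1.12×10^11) = 2.955×10^-7 m⁴
I_req = 2.955×10^5 mm⁴
Solid circle: I = πd⁴/64  ⇒  d = (64I/π)^(1/4) = (64×2.955×10^5/π)^(1/4) = 49.5 mm

d ≈ 49.5 mm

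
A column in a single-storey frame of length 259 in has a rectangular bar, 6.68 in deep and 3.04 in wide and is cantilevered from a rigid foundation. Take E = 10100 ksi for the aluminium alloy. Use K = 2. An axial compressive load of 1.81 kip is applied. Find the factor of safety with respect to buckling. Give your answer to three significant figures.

Buckling occurs about the weak axis: I_min = h·b³/12 with b = 3.04 in (the shorter side).
I_min = 6.68×3.04³/12 = 15.64 in⁴
Effective length L_e = K·L = 2 × 259 = 518.0 in
P_cr = π²EI / L_e² = π² × 10100×10³ × 15.64 / 518.0² = 5.810×10^3 lb
Factor of safety n = P_cr / P = 5.8100 / 1.81 = 3.21

n ≈ 3.21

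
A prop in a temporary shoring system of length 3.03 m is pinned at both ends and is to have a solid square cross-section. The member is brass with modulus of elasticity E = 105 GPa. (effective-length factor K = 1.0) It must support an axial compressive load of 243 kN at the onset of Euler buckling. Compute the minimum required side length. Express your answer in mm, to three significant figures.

L_e = K·L = 1 × 3.03 = 3.030 m
Required I = P_cr·L_e²/(π²E) = 2.430×10^5 × 3.030² / (π² × 1.05×10^11) = 2.153×10^-6 m⁴
I_req = 2.153×10^6 mm⁴
Solid square: I = a⁴/12  ⇒  a = (12I)^(1/4) = (12×2.153×10^6)^(1/4) = 71.3 mm

a ≈ 71.3 mm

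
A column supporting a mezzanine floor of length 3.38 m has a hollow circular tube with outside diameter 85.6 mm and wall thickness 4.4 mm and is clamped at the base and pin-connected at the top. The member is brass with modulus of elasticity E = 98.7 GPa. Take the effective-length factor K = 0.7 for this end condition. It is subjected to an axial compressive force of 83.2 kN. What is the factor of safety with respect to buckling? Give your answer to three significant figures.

Inner diameter d_i = 85.6 − 2×4.4 = 76.80 mm
I = π(d_o⁴ − d_i⁴)/64 = π(85.6⁴ − 76.80⁴)/64 = 9.278×10^5 mm⁴
I = 9.278×10^5 mm⁴ = 9.278×10^-7 m⁴
Effective length L_e = K·L = 0.7 × 3.38 = 2.366 m
P_cr = π²EI / L_e² = π² × 98.7×10⁹ × 9.278×10^-7 / 2.366² = 1.615×10^5 N
Factor of safety n = P_cr / P = 161.45 / 83.2 = 1.94

n ≈ 1.94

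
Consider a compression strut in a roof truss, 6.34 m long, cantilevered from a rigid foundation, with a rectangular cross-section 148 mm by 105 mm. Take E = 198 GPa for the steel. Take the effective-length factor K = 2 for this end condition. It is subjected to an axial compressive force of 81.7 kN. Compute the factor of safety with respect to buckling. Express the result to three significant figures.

Buckling occurs about the weak axis: I_min = h·b³/12 with b = 105 mm (the shorter side).
I_min = 148×105³/12 = 1.428×10^7 mm⁴
I = 1.428×10^7 mm⁴ = 1.428×10^-5 m⁴
Effective length L_e = K·L = 2 × 6.34 = 12.68 m
P_cr = π²EI / L_e² = π² × 198×10⁹ × 1.428×10^-5 / 12.68² = 1.735×10^5 N
Factor of safety n = P_cr / P = 173.53 / 81.7 = 2.12

n ≈ 2.12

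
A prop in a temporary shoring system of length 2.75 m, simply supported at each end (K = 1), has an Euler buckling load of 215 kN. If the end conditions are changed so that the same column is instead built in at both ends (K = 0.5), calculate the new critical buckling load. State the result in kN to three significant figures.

P_cr ∝ 1/K², so P_cr,new = P_cr,old × (K_old/K_new)² = 215 × (1/0.5)²
= 215 × 4.000 = 860 kN

P_cr ≈ 860 kN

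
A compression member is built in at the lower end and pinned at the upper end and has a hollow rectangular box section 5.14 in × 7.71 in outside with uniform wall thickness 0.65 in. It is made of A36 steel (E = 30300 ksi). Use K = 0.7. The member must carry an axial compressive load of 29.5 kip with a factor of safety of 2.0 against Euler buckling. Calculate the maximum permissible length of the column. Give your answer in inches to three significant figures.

L_max ≈ 768 in

Inner dimensions: h_i = 7.71 − 2×0.65 = 6.410 in, b_i = 5.14 − 2×0.65 = 3.840 in
Weak-axis I_min = (h_o·b_o³ − h_i·b_i³)/12 with b_o = 5.14, b_i = 3.840 in (shorter outer/inner sides).
I_min = (7.71×5.14³ − 6.410×3.840³)/12 = 57.00 in⁴
Required critical load P_cr = n·P = 2.0 × 29.5 = 59.00 kip = 5.900×10^4 lb
From P_cr = π²EI/(K·L)²:  L = (1/K)·√(π²EI/P_cr) = (1/0.7)·√(π²×3.03×10^7×57.00/5.900×10^4)
L = 768 in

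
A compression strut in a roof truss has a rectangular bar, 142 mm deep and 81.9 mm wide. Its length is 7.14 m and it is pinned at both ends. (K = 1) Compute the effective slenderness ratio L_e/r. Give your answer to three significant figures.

λ ≈ 302

For a rectangle r_min = b/√12 = 81.9/√12 = 23.64 mm
L_e = K·L = 1 × 7.14 m = 7.140 m = 7140.0 mm
λ = L_e / r_min = 7140.0 / 23.64 = 302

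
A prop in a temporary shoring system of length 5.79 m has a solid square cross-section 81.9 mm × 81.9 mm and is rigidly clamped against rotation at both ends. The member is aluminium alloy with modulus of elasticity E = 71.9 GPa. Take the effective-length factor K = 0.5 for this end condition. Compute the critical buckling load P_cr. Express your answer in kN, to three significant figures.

I = a⁴/12 = 81.9⁴/12 = 3.749×10^6 mm⁴
I = 3.749×10^6 mm⁴ = 3.749×10^-6 m⁴
Effective length L_e = K·L = 0.5 × 5.79 = 2.895 m
P_cr = π²EI / L_e² = π² × 71.9×10⁹ × 3.749×10^-6 / 2.895² = 3.175×10^5 N

P_cr ≈ 317 kN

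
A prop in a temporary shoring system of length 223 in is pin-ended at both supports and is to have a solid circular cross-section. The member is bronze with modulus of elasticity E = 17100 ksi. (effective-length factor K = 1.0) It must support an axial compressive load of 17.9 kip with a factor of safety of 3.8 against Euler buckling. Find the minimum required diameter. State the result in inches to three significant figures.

d ≈ 4.50 in

Required P_cr = n·P = 3.8 × 17.9 = 68.02 kip
L_e = K·L = 1 × 223 = 223.0 in
Required I = P_cr·L_e²/(π²E) = 6.802×10^4 × 223.0² / (π² × 1.71×10^7) = 20.04 in⁴
Solid circle: I = πd⁴/64  ⇒  d = (64I/π)^(1/4) = (64×20.04/π)^(1/4) = 4.50 in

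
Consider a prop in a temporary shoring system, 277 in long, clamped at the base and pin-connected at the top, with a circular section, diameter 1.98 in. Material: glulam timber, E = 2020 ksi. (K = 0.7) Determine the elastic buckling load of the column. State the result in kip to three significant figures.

I = πd⁴/64 = π×1.98⁴/64 = 0.7545 in⁴
Effective length L_e = K·L = 0.7 × 277 = 193.9 in
P_cr = π²EI / L_e² = π² × 2020×10³ × 0.7545 / 193.9² = 400.1 lb

P_cr ≈ 0.400 kip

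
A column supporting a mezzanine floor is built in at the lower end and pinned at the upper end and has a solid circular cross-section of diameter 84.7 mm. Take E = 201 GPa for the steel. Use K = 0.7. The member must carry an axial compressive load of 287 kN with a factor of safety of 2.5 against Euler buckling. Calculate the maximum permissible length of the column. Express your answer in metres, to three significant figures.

L_max ≈ 3.78 m

I = πd⁴/64 = π×84.7⁴/64 = 2.526×10^6 mm⁴
I = 2.526×10^-6 m⁴
Required critical load P_cr = n·P = 2.5 × 287 = 717.5 kN = 7.175×10^5 N
From P_cr = π²EI/(K·L)²:  L = (1/K)·√(π²EI/P_cr) = (1/0.7)·√(π²×2.01×10^11×2.526×10^-6/7.175×10^5)
L = 3.78 m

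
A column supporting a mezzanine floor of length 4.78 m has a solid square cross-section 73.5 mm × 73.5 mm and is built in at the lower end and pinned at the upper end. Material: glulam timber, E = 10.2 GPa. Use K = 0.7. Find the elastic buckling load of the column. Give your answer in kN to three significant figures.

I = a⁴/12 = 73.5⁴/12 = 2.432×10^6 mm⁴
I = 2.432×10^6 mm⁴ = 2.432×10^-6 m⁴
Effective length L_e = K·L = 0.7 × 4.78 = 3.346 m
P_cr = π²EI / L_e² = π² × 10.2×10⁹ × 2.432×10^-6 / 3.346² = 2.187×10^4 N

P_cr ≈ 21.9 kN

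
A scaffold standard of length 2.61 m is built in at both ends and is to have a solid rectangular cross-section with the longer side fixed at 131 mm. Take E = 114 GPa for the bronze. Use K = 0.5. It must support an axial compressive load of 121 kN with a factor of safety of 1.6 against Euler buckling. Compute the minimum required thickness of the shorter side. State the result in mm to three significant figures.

b ≈ 29.9 mm

Required P_cr = n·P = 1.6 × 121 = 193.6 kN
L_e = K·L = 0.5 × 2.61 = 1.305 m
Required I = P_cr·L_e²/(π²E) = 1.936×10^5 × 1.305² / (π² × 1.14×10^11) = 2.930×10^-7 m⁴
I_req = 2.930×10^5 mm⁴
Rectangle, weak axis: I_min = h·b³/12 with h = 131 mm fixed  ⇒  b = (12I/h)^(1/3) = 29.9 mm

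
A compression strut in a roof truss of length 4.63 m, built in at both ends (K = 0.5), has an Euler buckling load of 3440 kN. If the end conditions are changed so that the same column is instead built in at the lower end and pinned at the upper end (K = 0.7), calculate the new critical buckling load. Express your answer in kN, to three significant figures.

P_cr ≈ 1760 kN

P_cr ∝ 1/K², so P_cr,new = P_cr,old × (K_old/K_new)² = 3440 × (0.5/0.7)²
= 3440 × 0.5102 = 1760 kN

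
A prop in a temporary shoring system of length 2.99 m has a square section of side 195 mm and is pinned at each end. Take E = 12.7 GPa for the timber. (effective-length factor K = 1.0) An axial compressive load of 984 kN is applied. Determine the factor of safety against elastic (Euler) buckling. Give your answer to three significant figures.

n ≈ 1.72

I = a⁴/12 = 195⁴/12 = 1.205×10^8 mm⁴
I = 1.205×10^8 mm⁴ = 1.205×10^-4 m⁴
Effective length L_e = K·L = 1 × 2.99 = 2.990 m
P_cr = π²EI / L_e² = π² × 12.7×10⁹ × 1.205×10^-4 / 2.990² = 1.689×10^6 N
Factor of safety n = P_cr / P = 1689.3 / 984 = 1.72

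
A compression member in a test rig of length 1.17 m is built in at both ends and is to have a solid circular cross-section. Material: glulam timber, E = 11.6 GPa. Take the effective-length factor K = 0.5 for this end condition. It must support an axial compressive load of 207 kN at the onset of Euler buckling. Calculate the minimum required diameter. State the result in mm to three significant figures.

L_e = K·L = 0.5 × 1.17 = 0.5850 m
Required I = P_cr·L_e²/(π²E) = 2.070×10^5 × 0.5850² / (π² × 1.16×10^10) = 6.188×10^-7 m⁴
I_req = 6.188×10^5 mm⁴
Solid circle: I = πd⁴/64  ⇒  d = (64I/π)^(1/4) = (64×6.188×10^5/π)^(1/4) = 59.6 mm

d ≈ 59.6 mm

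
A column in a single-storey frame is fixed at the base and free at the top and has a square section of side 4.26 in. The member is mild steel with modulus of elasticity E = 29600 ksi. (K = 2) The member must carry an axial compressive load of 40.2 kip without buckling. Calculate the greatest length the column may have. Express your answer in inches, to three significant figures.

L_max ≈ 223 in

I = a⁴/12 = 4.26⁴/12 = 27.44 in⁴
At the buckling limit P_cr = P = 4.020×10^4 lb
From P_cr = π²EI/(K·L)²:  L = (1/K)·√(π²EI/P_cr) = (1/2)·√(π²×2.96×10^7×27.44/4.020×10^4)
L = 223 in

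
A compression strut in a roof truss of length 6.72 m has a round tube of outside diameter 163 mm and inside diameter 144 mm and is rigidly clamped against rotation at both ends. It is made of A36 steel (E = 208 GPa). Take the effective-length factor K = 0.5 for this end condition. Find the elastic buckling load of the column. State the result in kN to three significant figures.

P_cr ≈ 2460 kN

d_o = 163 mm, d_i = 144 mm
I = π(d_o⁴ − d_i⁴)/64 = π(163⁴ − 144.0⁴)/64 = 1.354×10^7 mm⁴
I = 1.354×10^7 mm⁴ = 1.354×10^-5 m⁴
Effective length L_e = K·L = 0.5 × 6.72 = 3.360 m
P_cr = π²EI / L_e² = π² × 208×10⁹ × 1.354×10^-5 / 3.360² = 2.463×10^6 N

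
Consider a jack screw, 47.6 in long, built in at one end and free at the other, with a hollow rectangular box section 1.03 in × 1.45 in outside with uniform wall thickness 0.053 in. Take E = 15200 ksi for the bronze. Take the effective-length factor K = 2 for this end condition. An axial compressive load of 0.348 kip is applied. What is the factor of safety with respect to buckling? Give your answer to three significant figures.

Inner dimensions: h_i = 1.45 − 2×0.053 = 1.344 in, b_i = 1.03 − 2×0.053 = 0.9240 in
Weak-axis I_min = (h_o·b_o³ − h_i·b_i³)/12 with b_o = 1.03, b_i = 0.9240 in (shorter outer/inner sides).
I_min = (1.45×1.03³ − 1.344×0.9240³)/12 = 4.368×10^-2 in⁴
Effective length L_e = K·L = 2 × 47.6 = 95.20 in
P_cr = π²EI / L_e² = π² × 15200×10³ × 4.368×10^-2 / 95.20² = 723.1 lb
Factor of safety n = P_cr / P = 0.72306 / 0.348 = 2.08

n ≈ 2.08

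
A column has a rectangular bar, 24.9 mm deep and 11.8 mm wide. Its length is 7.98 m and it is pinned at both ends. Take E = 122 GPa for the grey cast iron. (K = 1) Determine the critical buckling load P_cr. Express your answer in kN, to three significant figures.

Buckling occurs about the weak axis: I_min = h·b³/12 with b = 11.8 mm (the shorter side).
I_min = 24.9×11.8³/12 = 3.409×10^3 mm⁴
I = 3.409×10^3 mm⁴ = 3.409×10^-9 m⁴
Effective length L_e = K·L = 1 × 7.98 = 7.980 m
P_cr = π²EI / L_e² = π² × 122×10⁹ × 3.409×10^-9 / 7.980² = 64.46 N

P_cr ≈ 0.0645 kN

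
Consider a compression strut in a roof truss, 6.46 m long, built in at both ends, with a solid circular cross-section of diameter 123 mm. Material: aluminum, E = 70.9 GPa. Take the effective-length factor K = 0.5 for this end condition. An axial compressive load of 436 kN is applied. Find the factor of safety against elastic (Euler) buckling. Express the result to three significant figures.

I = πd⁴/64 = π×123⁴/64 = 1.124×10^7 mm⁴
I = 1.124×10^7 mm⁴ = 1.124×10^-5 m⁴
Effective length L_e = K·L = 0.5 × 6.46 = 3.230 m
P_cr = π²EI / L_e² = π² × 70.9×10⁹ × 1.124×10^-5 / 3.230² = 7.536×10^5 N
Factor of safety n = P_cr / P = 753.58 / 436 = 1.73

n ≈ 1.73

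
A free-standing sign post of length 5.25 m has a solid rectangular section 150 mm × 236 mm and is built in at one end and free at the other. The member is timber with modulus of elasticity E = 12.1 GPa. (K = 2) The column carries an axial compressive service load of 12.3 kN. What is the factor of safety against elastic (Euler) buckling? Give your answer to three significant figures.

n ≈ 5.85

Buckling occurs about the weak axis: I_min = h·b³/12 with b = 150 mm (the shorter side).
I_min = 236×150³/12 = 6.638×10^7 mm⁴
I = 6.638×10^7 mm⁴ = 6.637×10^-5 m⁴
Effective length L_e = K·L = 2 × 5.25 = 10.50 m
P_cr = π²EI / L_e² = π² × 12.1×10⁹ × 6.637×10^-5 / 10.50² = 7.190×10^4 N
Factor of safety n = P_cr / P = 71.897 / 12.3 = 5.85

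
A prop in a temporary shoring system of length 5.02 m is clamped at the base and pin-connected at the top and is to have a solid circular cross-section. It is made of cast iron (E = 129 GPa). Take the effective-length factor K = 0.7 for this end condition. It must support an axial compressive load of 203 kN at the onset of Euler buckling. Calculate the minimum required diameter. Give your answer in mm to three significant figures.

d ≈ 79.6 mm

L_e = K·L = 0.7 × 5.02 = 3.514 m
Required I = P_cr·L_e²/(π²E) = 2.030×10^5 × 3.514² / (π² × 1.29×10^11) = 1.969×10^-6 m⁴
I_req = 1.969×10^6 mm⁴
Solid circle: I = πd⁴/64  ⇒  d = (64I/π)^(1/4) = (64×1.969×10^6/π)^(1/4) = 79.6 mm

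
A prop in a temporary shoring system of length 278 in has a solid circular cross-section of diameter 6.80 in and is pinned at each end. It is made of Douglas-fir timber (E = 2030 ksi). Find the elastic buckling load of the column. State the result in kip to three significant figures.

I = πd⁴/64 = π×6.80⁴/64 = 105.0 in⁴
Effective length L_e = K·L = 1 × 278 = 278.0 in
P_cr = π²EI / L_e² = π² × 2030×10³ × 105.0 / 278.0² = 2.721×10^4 lb

P_cr ≈ 27.2 kip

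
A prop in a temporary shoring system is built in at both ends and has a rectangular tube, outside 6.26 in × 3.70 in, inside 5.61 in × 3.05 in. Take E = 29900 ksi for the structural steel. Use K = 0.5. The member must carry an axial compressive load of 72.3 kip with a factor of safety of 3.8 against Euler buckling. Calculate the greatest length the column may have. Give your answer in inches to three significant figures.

Weak-axis I_min = (h_o·b_o³ − h_i·b_i³)/12 with b_o = 3.70, b_i = 3.050 in (shorter outer/inner sides).
I_min = (6.26×3.70³ − 5.610×3.050³)/12 = 13.16 in⁴
Required critical load P_cr = n·P = 3.8 × 72.3 = 274.7 kip = 2.747×10^5 lb
From P_cr = π²EI/(K·L)²:  L = (1/K)·√(π²EI/P_cr) = (1/0.5)·√(π²×2.99×10^7×13.16/2.747×10^5)
L = 238 in

L_max ≈ 238 in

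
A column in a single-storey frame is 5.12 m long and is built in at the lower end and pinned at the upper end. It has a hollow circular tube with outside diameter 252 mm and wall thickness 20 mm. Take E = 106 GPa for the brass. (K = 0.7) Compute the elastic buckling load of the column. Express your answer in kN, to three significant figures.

Inner diameter d_i = 252 − 2×20 = 212.0 mm
I = π(d_o⁴ − d_i⁴)/64 = π(252⁴ − 212.0⁴)/64 = 9.880×10^7 mm⁴
I = 9.880×10^7 mm⁴ = 9.880×10^-5 m⁴
Effective length L_e = K·L = 0.7 × 5.12 = 3.584 m
P_cr = π²EI / L_e² = π² × 106×10⁹ × 9.880×10^-5 / 3.584² = 8.047×10^6 N

P_cr ≈ 8050 kN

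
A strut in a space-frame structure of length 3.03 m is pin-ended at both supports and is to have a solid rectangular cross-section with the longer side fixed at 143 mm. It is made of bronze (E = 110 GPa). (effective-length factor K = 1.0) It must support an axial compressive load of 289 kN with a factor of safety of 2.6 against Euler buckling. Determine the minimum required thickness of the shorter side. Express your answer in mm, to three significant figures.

Required P_cr = n·P = 2.6 × 289 = 751.4 kN
L_e = K·L = 1 × 3.03 = 3.030 m
Required I = P_cr·L_e²/(π²E) = 7.514×10^5 × 3.030² / (π² × 1.10×10^11) = 6.354×10^-6 m⁴
I_req = 6.354×10^6 mm⁴
Rectangle, weak axis: I_min = h·b³/12 with h = 143 mm fixed  ⇒  b = (12I/h)^(1/3) = 81.1 mm

b ≈ 81.1 mm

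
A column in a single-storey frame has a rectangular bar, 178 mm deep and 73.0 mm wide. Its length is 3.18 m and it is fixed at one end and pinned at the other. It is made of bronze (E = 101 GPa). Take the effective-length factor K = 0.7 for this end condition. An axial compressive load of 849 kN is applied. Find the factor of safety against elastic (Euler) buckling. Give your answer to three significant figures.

n ≈ 1.37

Buckling occurs about the weak axis: I_min = h·b³/12 with b = 73.0 mm (the shorter side).
I_min = 178×73.0³/12 = 5.770×10^6 mm⁴
I = 5.770×10^6 mm⁴ = 5.770×10^-6 m⁴
Effective length L_e = K·L = 0.7 × 3.18 = 2.226 m
P_cr = π²EI / L_e² = π² × 101×10⁹ × 5.770×10^-6 / 2.226² = 1.161×10^6 N
Factor of safety n = P_cr / P = 1160.9 / 849 = 1.37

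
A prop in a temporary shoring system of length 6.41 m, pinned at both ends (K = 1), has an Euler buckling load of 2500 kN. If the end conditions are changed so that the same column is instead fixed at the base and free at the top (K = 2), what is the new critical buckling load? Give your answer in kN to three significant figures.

P_cr ∝ 1/K², so P_cr,new = P_cr,old × (K_old/K_new)² = 2500 × (1/2)²
= 2500 × 0.2500 = 625 kN

P_cr ≈ 625 kN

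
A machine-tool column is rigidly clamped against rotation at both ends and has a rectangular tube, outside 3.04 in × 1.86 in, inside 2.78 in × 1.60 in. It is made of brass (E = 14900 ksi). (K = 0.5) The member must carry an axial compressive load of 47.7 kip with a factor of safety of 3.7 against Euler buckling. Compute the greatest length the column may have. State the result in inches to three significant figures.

L_max ≈ 47.7 in

Weak-axis I_min = (h_o·b_o³ − h_i·b_i³)/12 with b_o = 1.86, b_i = 1.600 in (shorter outer/inner sides).
I_min = (3.04×1.86³ − 2.780×1.600³)/12 = 0.6813 in⁴
Required critical load P_cr = n·P = 3.7 × 47.7 = 176.5 kip = 1.765×10^5 lb
From P_cr = π²EI/(K·L)²:  L = (1/K)·√(π²EI/P_cr) = (1/0.5)·√(π²×1.49×10^7×0.6813/1.765×10^5)
L = 47.7 in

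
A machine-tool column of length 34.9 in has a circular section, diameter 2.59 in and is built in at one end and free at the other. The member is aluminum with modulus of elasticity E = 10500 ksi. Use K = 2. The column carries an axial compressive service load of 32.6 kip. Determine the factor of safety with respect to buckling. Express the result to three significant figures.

n ≈ 1.44

I = πd⁴/64 = π×2.59⁴/64 = 2.209 in⁴
Effective length L_e = K·L = 2 × 34.9 = 69.80 in
P_cr = π²EI / L_e² = π² × 10500×10³ × 2.209 / 69.80² = 4.698×10^4 lb
Factor of safety n = P_cr / P = 46.984 / 32.6 = 1.44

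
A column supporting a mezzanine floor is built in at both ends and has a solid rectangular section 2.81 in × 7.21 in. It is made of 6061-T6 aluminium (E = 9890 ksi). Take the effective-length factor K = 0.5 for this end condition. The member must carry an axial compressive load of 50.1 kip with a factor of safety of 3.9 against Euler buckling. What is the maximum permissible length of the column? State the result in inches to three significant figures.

L_max ≈ 163 in

Buckling occurs about the weak axis: I_min = h·b³/12 with b = 2.81 in (the shorter side).
I_min = 7.21×2.81³/12 = 13.33 in⁴
Required critical load P_cr = n·P = 3.9 × 50.1 = 195.4 kip = 1.954×10^5 lb
From P_cr = π²EI/(K·L)²:  L = (1/K)·√(π²EI/P_cr) = (1/0.5)·√(π²×9.89×10^6×13.33/1.954×10^5)
L = 163 in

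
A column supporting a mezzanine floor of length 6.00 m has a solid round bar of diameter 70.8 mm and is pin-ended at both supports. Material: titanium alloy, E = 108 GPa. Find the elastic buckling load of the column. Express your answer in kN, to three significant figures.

P_cr ≈ 36.5 kN

I = πd⁴/64 = π×70.8⁴/64 = 1.233×10^6 mm⁴
I = 1.233×10^6 mm⁴ = 1.233×10^-6 m⁴
Effective length L_e = K·L = 1 × 6.00 = 6.000 m
P_cr = π²EI / L_e² = π² × 108×10⁹ × 1.233×10^-6 / 6.000² = 3.652×10^4 N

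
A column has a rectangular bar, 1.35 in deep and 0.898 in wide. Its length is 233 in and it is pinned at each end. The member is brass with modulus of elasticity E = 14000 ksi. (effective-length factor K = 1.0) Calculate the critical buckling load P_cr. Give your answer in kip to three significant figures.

Buckling occurs about the weak axis: I_min = h·b³/12 with b = 0.898 in (the shorter side).
I_min = 1.35×0.898³/12 = 8.147×10^-2 in⁴
Effective length L_e = K·L = 1 × 233 = 233.0 in
P_cr = π²EI / L_e² = π² × 14000×10³ × 8.147×10^-2 / 233.0² = 207.3 lb

P_cr ≈ 0.207 kip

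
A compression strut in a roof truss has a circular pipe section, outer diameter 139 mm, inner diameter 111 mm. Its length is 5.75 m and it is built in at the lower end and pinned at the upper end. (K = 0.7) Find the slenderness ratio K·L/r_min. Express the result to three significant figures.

λ ≈ 90.5

d_o = 139 mm, d_i = 111 mm
I = π(d_o⁴ − d_i⁴)/64 = π(139⁴ − 111.0⁴)/64 = 1.087×10^7 mm⁴
A = 5.498×10^3 mm²;  r_min = √(I/A) = √(1.087×10^7/5.498×10^3) = 44.47 mm
L_e = K·L = 0.7 × 5.75 m = 4.025 m = 4025.0 mm
λ = L_e / r_min = 4025.0 / 44.47 = 90.5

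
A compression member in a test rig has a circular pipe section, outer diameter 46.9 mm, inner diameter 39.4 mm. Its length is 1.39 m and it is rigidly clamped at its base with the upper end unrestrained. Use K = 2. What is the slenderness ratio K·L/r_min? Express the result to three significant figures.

λ ≈ 182

d_o = 46.9 mm, d_i = 39.4 mm
I = π(d_o⁴ − d_i⁴)/64 = π(46.9⁴ − 39.40⁴)/64 = 1.192×10^5 mm⁴
A = 508.3 mm²;  r_min = √(I/A) = √(1.192×10^5/508.3) = 15.31 mm
L_e = K·L = 2 × 1.39 m = 2.780 m = 2780.0 mm
λ = L_e / r_min = 2780.0 / 15.31 = 182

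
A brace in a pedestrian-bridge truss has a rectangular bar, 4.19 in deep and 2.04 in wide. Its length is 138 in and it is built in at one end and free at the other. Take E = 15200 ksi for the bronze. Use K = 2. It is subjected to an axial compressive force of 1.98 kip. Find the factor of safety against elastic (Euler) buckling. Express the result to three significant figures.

n ≈ 2.95

Buckling occurs about the weak axis: I_min = h·b³/12 with b = 2.04 in (the shorter side).
I_min = 4.19×2.04³/12 = 2.964 in⁴
Effective length L_e = K·L = 2 × 138 = 276.0 in
P_cr = π²EI / L_e² = π² × 15200×10³ × 2.964 / 276.0² = 5.838×10^3 lb
Factor of safety n = P_cr / P = 5.8378 / 1.98 = 2.95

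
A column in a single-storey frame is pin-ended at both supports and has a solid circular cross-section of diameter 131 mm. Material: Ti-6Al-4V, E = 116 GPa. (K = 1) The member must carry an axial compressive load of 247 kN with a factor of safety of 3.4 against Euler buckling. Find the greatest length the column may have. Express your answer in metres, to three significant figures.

L_max ≈ 4.44 m

I = πd⁴/64 = π×131⁴/64 = 1.446×10^7 mm⁴
I = 1.446×10^-5 m⁴
Required critical load P_cr = n·P = 3.4 × 247 = 839.8 kN = 8.398×10^5 N
From P_cr = π²EI/(K·L)²:  L = (1/K)·√(π²EI/P_cr) = (1/1)·√(π²×1.16×10^11×1.446×10^-5/8.398×10^5)
L = 4.44 m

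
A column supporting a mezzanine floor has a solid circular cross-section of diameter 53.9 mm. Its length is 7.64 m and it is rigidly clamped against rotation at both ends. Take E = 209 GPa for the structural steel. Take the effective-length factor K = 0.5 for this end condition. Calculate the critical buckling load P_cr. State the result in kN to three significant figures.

I = πd⁴/64 = π×53.9⁴/64 = 4.143×10^5 mm⁴
I = 4.143×10^5 mm⁴ = 4.143×10^-7 m⁴
Effective length L_e = K·L = 0.5 × 7.64 = 3.820 m
P_cr = π²EI / L_e² = π² × 209×10⁹ × 4.143×10^-7 / 3.820² = 5.857×10^4 N

P_cr ≈ 58.6 kN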